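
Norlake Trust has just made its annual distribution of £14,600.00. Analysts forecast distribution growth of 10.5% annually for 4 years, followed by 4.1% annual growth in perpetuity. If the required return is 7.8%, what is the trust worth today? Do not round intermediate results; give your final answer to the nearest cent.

£515648.09

D_1 = 16133.00000
D_2 = 17826.96500
D_3 = 19698.79632
D_4 = 21767.16994
Terminal value at year 4: TV = D_4×(1+g_2)/(r−g_2) = 22659.62391/0.037 = 612422.26775
P_0 = D_1/(1+r)^1 + D_2/(1+r)^2 + D_3/(1+r)^3 + D_4/(1+r)^4 + TV/(1+r)^4
    = 14965.67718 + 15340.51325 + 15724.73761 + 16118.58540 + 453498.57831 = 515648.09174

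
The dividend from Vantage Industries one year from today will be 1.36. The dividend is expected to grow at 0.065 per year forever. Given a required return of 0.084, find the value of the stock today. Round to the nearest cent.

71.58

Growing perpetuity: P = D₁ / (r − g) = 1.3600 / (0.084 − 0.065) = 71.58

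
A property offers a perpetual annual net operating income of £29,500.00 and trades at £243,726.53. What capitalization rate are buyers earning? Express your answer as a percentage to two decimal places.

P = C/r ⇒ r = C/P = £29,500.00/£243,726.53 = 0.121037

12.10%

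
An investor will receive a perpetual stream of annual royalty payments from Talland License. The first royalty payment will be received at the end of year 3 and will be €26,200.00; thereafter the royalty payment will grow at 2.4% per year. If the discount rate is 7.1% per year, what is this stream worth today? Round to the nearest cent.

€485986.82

Value at end of year 2: C₁ / (r − g) = €26,200.00 / (0.071 − 0.024) = €557,446.8085
Discount to today: PV = €557,446.8085 / (1 + 0.071)^2 = €557,446.8085 / 1.147041 = €485,986.82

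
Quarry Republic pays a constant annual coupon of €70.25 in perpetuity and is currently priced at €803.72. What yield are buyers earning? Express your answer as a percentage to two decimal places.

8.74%

P = C/r ⇒ r = C/P = €70.25/€803.72 = 0.087406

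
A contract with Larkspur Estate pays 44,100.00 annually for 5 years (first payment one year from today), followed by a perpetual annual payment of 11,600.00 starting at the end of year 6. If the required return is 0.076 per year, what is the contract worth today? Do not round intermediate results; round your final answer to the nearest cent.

283774.28

PV of 5-year annuity: 44,100.00 × [1 − (1+0.076)^−5] / 0.076 = 177950.55223
Perpetuity value at year 5: 11,600.00 / 0.076 = 152631.57895
PV of perpetuity: 152631.57895 / (1+0.076)^5 = 105823.72394
Total PV = 177950.55223 + 105823.72394 = 283774.27617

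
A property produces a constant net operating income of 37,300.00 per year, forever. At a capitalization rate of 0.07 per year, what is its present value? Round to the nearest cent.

532857.14

Level perpetuity: PV = C / r = 37,300.00 / 0.07 = 532,857.14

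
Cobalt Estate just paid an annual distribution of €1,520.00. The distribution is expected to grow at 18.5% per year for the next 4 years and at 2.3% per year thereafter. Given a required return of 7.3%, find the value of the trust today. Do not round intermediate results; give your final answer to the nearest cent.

D_1 = 1801.20000
D_2 = 2134.42200
D_3 = 2529.29007
D_4 = 2997.20873
Terminal value at year 4: TV = D_4×(1+g_2)/(r−g_2) = 3066.14453/0.05 = 61322.89068
P_0 = D_1/(1+r)^1 + D_2/(1+r)^2 + D_3/(1+r)^3 + D_4/(1+r)^4 + TV/(1+r)^4
    = 1678.65797 + 1853.87669 + 2047.38479 + 2261.09131 + 46261.92826 = 54102.93903

€54102.94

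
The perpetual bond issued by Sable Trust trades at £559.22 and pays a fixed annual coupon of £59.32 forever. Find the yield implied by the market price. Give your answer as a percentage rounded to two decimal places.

P = C/r ⇒ r = C/P = £59.32/£559.22 = 0.106076

10.61%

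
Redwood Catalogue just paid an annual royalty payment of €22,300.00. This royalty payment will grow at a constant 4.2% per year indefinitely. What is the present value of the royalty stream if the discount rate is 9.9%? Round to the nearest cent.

D₁ = D₀ × (1 + g) = €22,300.00 × 1.042 = €23,236.6000
Growing perpetuity: P = D₁ / (r − g) = €23,236.6000 / (0.099 − 0.042) = €407,659.65

€407659.65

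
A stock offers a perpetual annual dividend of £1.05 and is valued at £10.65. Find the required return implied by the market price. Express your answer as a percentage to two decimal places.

9.86%

P = C/r ⇒ r = C/P = £1.05/£10.65 = 0.098592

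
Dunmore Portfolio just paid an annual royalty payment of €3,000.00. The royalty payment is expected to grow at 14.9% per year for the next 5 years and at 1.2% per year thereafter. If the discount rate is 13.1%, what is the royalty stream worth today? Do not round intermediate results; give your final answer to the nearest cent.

€43340.00

D_1 = 3447.00000
D_2 = 3960.60300
D_3 = 4550.73285
D_4 = 5228.79204
D_5 = 6007.88206
Terminal value at year 5: TV = D_5×(1+g_2)/(r−g_2) = 6079.97664/0.119 = 51092.24067
P_0 = D_1/(1+r)^1 + D_2/(1+r)^2 + D_3/(1+r)^3 + D_4/(1+r)^4 + D_5/(1+r)^5 + TV/(1+r)^5
    = 3047.74536 + 3096.25059 + 3145.52779 + 3195.58924 + 3246.44742 + 27608.44362 = 43340.00401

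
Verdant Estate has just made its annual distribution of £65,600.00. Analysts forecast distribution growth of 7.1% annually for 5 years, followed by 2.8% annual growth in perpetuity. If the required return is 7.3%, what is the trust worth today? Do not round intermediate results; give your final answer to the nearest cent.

D_1 = 70257.60000
D_2 = 75245.88960
D_3 = 80588.34776
D_4 = 86310.12045
D_5 = 92438.13900
Terminal value at year 5: TV = D_5×(1+g_2)/(r−g_2) = 95026.40690/0.045 = 2111697.93104
P_0 = D_1/(1+r)^1 + D_2/(1+r)^2 + D_3/(1+r)^3 + D_4/(1+r)^4 + D_5/(1+r)^5 + TV/(1+r)^5
    = 65477.72600 + 65355.67991 + 65233.86131 + 65112.26977 + 64990.90487 + 1484681.11571 = 1810851.55758

£1810851.56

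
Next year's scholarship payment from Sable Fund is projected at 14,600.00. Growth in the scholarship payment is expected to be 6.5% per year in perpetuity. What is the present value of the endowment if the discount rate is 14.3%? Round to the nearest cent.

187179.49

Growing perpetuity: P = D₁ / (r − g) = 14,600.0000 / (0.143 − 0.065) = 187,179.49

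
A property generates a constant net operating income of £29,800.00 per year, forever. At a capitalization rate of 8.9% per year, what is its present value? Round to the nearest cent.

£334831.46

Level perpetuity: PV = C / r = £29,800.00 / 0.089 = £334,831.46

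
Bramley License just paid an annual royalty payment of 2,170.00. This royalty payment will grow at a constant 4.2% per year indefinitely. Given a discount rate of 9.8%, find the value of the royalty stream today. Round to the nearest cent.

D₁ = D₀ × (1 + g) = 2,170.00 × 1.042 = 2,261.1400
Growing perpetuity: P = D₁ / (r − g) = 2,261.1400 / (0.098 − 0.042) = 40,377.50

40377.50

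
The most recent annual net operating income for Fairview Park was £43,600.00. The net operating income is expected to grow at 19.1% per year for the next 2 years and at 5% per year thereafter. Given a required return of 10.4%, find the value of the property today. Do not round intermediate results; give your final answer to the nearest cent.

£1084438.10

D_1 = 51927.60000
D_2 = 61845.77160
Terminal value at year 2: TV = D_2×(1+g_2)/(r−g_2) = 64938.06018/0.054 = 1202556.67000
P_0 = D_1/(1+r)^1 + D_2/(1+r)^2 + TV/(1+r)^2
    = 47035.86957 + 50742.50059 + 986659.73371 = 1084438.10386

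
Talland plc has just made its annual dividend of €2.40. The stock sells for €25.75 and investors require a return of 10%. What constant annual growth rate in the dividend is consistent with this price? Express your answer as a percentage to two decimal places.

0.62%

P = D₀(1+g)/(r−g) ⇒ P(r−g) = D₀(1+g) ⇒ g(P+D₀) = P·r − D₀
g = (P·r − D₀)/(P + D₀) = (€25.75×0.1 − €2.40) / (€25.75 + €2.40) = 0.006217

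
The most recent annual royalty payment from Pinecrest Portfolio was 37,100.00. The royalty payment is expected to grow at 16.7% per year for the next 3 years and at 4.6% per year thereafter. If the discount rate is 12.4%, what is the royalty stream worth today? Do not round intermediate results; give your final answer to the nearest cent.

D_1 = 43295.70000
D_2 = 50526.08190
D_3 = 58963.93758
Terminal value at year 3: TV = D_3×(1+g_2)/(r−g_2) = 61676.27871/0.078 = 790721.52187
P_0 = D_1/(1+r)^1 + D_2/(1+r)^2 + D_3/(1+r)^3 + TV/(1+r)^3
    = 38519.30605 + 39992.90940 + 41522.88725 + 556832.56486 = 676867.66755

676867.67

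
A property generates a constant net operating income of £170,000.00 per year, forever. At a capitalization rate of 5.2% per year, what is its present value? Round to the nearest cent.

£3269230.77

Level perpetuity: PV = C / r = £170,000.00 / 0.052 = £3,269,230.77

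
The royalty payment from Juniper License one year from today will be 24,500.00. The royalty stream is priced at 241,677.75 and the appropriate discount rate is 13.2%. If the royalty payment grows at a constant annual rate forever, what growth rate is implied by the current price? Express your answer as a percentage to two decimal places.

3.06%

P = D₁/(r−g) ⇒ g = r − D₁/P = 0.132 − 24,500.00/241,677.75 = 0.030625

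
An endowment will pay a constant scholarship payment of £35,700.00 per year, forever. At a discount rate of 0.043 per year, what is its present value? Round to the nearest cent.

Level perpetuity: PV = C / r = £35,700.00 / 0.043 = £830,232.56

£830232.56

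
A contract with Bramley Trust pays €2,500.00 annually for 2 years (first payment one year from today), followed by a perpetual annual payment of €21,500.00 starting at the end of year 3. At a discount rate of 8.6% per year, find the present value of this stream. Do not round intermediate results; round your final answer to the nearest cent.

PV of 2-year annuity: €2,500.00 × [1 − (1+0.086)^−2] / 0.086 = 4421.75486
Perpetuity value at year 2: €21,500.00 / 0.086 = 250000.00000
PV of perpetuity: 250000.00000 / (1+0.086)^2 = 211972.90817
Total PV = 4421.75486 + 211972.90817 = 216394.66303

€216394.66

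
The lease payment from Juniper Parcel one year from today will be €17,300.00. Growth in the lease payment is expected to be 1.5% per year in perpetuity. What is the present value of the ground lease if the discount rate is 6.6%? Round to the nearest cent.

Growing perpetuity: P = D₁ / (r − g) = €17,300.0000 / (0.066 − 0.015) = €339,215.69

€339215.69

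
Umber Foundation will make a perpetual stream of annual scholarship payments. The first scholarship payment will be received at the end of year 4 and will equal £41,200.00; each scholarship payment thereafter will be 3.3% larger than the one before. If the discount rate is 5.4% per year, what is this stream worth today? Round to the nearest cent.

Value at end of year 3: C₁ / (r − g) = £41,200.00 / (0.054 − 0.033) = £1,961,904.7619
Discount to today: PV = £1,961,904.7619 / (1 + 0.054)^3 = £1,961,904.7619 / 1.170905 = £1,675,544.97

£1675544.97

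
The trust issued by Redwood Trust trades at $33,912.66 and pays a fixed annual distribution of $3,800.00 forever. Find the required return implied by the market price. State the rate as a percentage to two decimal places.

11.21%

P = C/r ⇒ r = C/P = $3,800.00/$33,912.66 = 0.112053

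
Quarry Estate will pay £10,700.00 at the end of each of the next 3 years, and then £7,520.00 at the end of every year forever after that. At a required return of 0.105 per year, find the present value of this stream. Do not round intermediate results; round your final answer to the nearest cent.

PV of 3-year annuity: £10,700.00 × [1 − (1+0.105)^−3] / 0.105 = 26376.82105
Perpetuity value at year 3: £7,520.00 / 0.105 = 71619.04762
PV of perpetuity: 71619.04762 / (1+0.105)^3 = 53081.31918
Total PV = 26376.82105 + 53081.31918 = 79458.14023

£79458.14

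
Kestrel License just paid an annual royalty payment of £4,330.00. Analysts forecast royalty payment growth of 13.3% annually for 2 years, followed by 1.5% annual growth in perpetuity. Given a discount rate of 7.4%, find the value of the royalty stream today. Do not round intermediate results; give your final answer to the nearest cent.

£92286.41

D_1 = 4905.89000
D_2 = 5558.37337
Terminal value at year 2: TV = D_2×(1+g_2)/(r−g_2) = 5641.74897/0.059 = 95622.86391
P_0 = D_1/(1+r)^1 + D_2/(1+r)^2 + TV/(1+r)^2
    = 4567.86778 + 4818.80279 + 82899.74296 = 92286.41353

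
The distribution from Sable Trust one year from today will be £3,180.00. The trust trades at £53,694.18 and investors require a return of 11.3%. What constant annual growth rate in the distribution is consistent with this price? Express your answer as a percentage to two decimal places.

P = D₁/(r−g) ⇒ g = r − D₁/P = 0.113 − £3,180.00/£53,694.18 = 0.053776

5.38%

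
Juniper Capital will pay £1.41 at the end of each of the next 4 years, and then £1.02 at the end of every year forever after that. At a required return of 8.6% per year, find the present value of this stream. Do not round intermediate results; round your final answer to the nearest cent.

£13.14

PV of 4-year annuity: £1.41 × [1 − (1+0.086)^−4] / 0.086 = 4.60840
Perpetuity value at year 4: £1.02 / 0.086 = 11.86047
PV of perpetuity: 11.86047 / (1+0.086)^4 = 8.52673
Total PV = 4.60840 + 8.52673 = 13.13513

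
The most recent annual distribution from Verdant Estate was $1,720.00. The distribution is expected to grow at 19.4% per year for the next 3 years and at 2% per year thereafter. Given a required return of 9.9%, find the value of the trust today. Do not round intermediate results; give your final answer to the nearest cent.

$34583.39

D_1 = 2053.68000
D_2 = 2452.09392
D_3 = 2927.80014
Terminal value at year 3: TV = D_3×(1+g_2)/(r−g_2) = 2986.35614/0.079 = 37801.97650
P_0 = D_1/(1+r)^1 + D_2/(1+r)^2 + D_3/(1+r)^3 + TV/(1+r)^3
    = 1868.68062 + 2030.21352 + 2205.70968 + 28478.78327 = 34583.38709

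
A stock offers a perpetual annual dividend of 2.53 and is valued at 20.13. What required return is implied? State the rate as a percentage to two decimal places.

12.57%

P = C/r ⇒ r = C/P = 2.53/20.13 = 0.125683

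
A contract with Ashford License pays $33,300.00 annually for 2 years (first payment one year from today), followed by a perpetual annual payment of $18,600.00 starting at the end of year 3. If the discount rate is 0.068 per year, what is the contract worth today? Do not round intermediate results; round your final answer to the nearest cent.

$300181.14

PV of 2-year annuity: $33,300.00 × [1 − (1+0.068)^−2] / 0.068 = 60374.32142
Perpetuity value at year 2: $18,600.00 / 0.068 = 273529.41176
PV of perpetuity: 273529.41176 / (1+0.068)^2 = 239806.81782
Total PV = 60374.32142 + 239806.81782 = 300181.13924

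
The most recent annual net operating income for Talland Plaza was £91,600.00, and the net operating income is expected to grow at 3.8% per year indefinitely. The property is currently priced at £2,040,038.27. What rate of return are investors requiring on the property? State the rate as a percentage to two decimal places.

D₁ = £91,600.00 × 1.038 = £95,080.8000
P = D₁/(r − g) ⇒ r = D₁/P + g = £95,080.8000/£2,040,038.27 + 0.038 = 0.046607 + 0.038 = 0.084607

8.46%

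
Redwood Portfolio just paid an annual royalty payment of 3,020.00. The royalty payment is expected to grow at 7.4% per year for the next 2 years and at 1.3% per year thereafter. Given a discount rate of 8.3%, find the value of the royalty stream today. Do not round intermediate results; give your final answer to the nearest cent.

48945.27

D_1 = 3243.48000
D_2 = 3483.49752
Terminal value at year 2: TV = D_2×(1+g_2)/(r−g_2) = 3528.78299/0.07 = 50411.18554
P_0 = D_1/(1+r)^1 + D_2/(1+r)^2 + TV/(1+r)^2
    = 2994.90305 + 2970.01466 + 42980.35495 = 48945.27266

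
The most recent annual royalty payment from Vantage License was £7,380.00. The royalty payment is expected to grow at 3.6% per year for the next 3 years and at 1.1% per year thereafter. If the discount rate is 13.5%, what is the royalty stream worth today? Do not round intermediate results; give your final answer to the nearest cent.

D_1 = 7645.68000
D_2 = 7920.92448
D_3 = 8206.07776
Terminal value at year 3: TV = D_3×(1+g_2)/(r−g_2) = 8296.34462/0.124 = 66906.00497
P_0 = D_1/(1+r)^1 + D_2/(1+r)^2 + D_3/(1+r)^3 + TV/(1+r)^3
    = 6736.28194 + 6148.71197 + 5612.39260 + 45759.10420 = 64256.49071

£64256.49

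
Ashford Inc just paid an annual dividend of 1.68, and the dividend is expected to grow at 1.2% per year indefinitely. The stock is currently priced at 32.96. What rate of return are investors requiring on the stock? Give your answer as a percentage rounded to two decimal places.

D₁ = 1.68 × 1.012 = 1.7002
P = D₁/(r − g) ⇒ r = D₁/P + g = 1.7002/32.96 + 0.012 = 0.051583 + 0.012 = 0.063583

6.36%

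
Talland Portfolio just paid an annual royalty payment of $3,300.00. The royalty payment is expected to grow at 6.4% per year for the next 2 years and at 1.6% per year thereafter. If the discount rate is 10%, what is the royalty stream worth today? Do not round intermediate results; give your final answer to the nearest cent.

$43624.00

D_1 = 3511.20000
D_2 = 3735.91680
Terminal value at year 2: TV = D_2×(1+g_2)/(r−g_2) = 3795.69147/0.084 = 45186.80320
P_0 = D_1/(1+r)^1 + D_2/(1+r)^2 + TV/(1+r)^2
    = 3192.00000 + 3087.53455 + 37344.46545 = 43624.00000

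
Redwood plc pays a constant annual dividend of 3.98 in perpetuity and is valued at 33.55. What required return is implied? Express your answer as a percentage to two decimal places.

11.86%

P = C/r ⇒ r = C/P = 3.98/33.55 = 0.118629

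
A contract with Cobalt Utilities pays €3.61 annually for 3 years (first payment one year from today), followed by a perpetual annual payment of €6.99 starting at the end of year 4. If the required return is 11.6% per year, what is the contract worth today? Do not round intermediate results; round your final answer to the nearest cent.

PV of 3-year annuity: €3.61 × [1 − (1+0.116)^−3] / 0.116 = 8.73056
Perpetuity value at year 3: €6.99 / 0.116 = 60.25862
PV of perpetuity: 60.25862 / (1+0.116)^3 = 43.35374
Total PV = 8.73056 + 43.35374 = 52.08430

€52.08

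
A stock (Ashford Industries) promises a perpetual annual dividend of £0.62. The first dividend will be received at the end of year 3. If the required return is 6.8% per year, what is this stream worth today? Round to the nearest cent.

Value at end of year 2: C / r = £0.62 / 0.068 = £9.1176
Discount to today: PV = £9.1176 / (1 + 0.068)^2 = £9.1176 / 1.140624 = £7.99

£7.99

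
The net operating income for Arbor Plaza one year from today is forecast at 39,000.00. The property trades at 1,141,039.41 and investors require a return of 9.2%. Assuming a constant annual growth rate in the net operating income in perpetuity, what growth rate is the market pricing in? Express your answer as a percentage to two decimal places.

P = D₁/(r−g) ⇒ g = r − D₁/P = 0.092 − 39,000.00/1,141,039.41 = 0.057821

5.78%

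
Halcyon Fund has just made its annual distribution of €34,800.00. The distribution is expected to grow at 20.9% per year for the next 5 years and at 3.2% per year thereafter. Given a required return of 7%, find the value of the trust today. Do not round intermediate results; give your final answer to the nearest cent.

D_1 = 42073.20000
D_2 = 50866.49880
D_3 = 61497.59705
D_4 = 74350.59483
D_5 = 89889.86915
Terminal value at year 5: TV = D_5×(1+g_2)/(r−g_2) = 92766.34497/0.038 = 2441219.60435
P_0 = D_1/(1+r)^1 + D_2/(1+r)^2 + D_3/(1+r)^3 + D_4/(1+r)^4 + D_5/(1+r)^5 + TV/(1+r)^5
    = 39320.74766 + 44428.77002 + 50200.35791 + 56721.71281 + 64090.23438 + 1740555.83899 = 1995317.66177

€1995317.66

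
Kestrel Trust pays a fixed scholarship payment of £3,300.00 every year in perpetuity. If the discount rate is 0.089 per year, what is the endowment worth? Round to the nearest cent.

Level perpetuity: PV = C / r = £3,300.00 / 0.089 = £37,078.65

£37078.65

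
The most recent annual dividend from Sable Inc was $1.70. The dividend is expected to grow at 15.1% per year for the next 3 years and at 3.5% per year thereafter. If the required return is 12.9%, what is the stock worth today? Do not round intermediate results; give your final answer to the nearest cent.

D_1 = 1.95670
D_2 = 2.25216
D_3 = 2.59224
Terminal value at year 3: TV = D_3×(1+g_2)/(r−g_2) = 2.68297/0.094 = 28.54220
P_0 = D_1/(1+r)^1 + D_2/(1+r)^2 + D_3/(1+r)^3 + TV/(1+r)^3
    = 1.73313 + 1.76690 + 1.80133 + 19.83378 = 25.13514

$25.14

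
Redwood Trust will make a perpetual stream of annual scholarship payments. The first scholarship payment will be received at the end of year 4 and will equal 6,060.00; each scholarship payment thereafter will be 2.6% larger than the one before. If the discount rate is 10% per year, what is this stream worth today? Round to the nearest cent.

61526.59

Value at end of year 3: C₁ / (r − g) = 6,060.00 / (0.1 − 0.026) = 81,891.8919
Discount to today: PV = 81,891.8919 / (1 + 0.1)^3 = 81,891.8919 / 1.331000 = 61,526.59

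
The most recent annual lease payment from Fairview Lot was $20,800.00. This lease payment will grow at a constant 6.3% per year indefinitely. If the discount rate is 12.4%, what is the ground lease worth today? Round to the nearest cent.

D₁ = D₀ × (1 + g) = $20,800.00 × 1.063 = $22,110.4000
Growing perpetuity: P = D₁ / (r − g) = $22,110.4000 / (0.124 − 0.063) = $362,465.57

$362465.57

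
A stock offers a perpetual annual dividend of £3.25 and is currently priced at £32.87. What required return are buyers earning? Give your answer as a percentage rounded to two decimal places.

9.89%

P = C/r ⇒ r = C/P = £3.25/£32.87 = 0.098874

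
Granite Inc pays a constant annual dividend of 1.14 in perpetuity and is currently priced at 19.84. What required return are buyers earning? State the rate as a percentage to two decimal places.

5.75%

P = C/r ⇒ r = C/P = 1.14/19.84 = 0.057460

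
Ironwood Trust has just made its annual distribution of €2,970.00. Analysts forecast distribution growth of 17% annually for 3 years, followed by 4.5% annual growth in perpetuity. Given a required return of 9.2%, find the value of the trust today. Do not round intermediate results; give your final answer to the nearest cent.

€91464.84

D_1 = 3474.90000
D_2 = 4065.63300
D_3 = 4756.79061
Terminal value at year 3: TV = D_3×(1+g_2)/(r−g_2) = 4970.84619/0.047 = 105762.68484
P_0 = D_1/(1+r)^1 + D_2/(1+r)^2 + D_3/(1+r)^3 + TV/(1+r)^3
    = 3182.14286 + 3409.43878 + 3652.97012 + 81220.29302 = 91464.84477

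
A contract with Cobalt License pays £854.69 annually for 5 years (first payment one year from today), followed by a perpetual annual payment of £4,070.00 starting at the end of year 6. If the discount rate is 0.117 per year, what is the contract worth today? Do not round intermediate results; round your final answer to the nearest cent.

£23109.19

PV of 5-year annuity: £854.69 × [1 − (1+0.117)^−5] / 0.117 = 3104.00197
Perpetuity value at year 5: £4,070.00 / 0.117 = 34786.32479
PV of perpetuity: 34786.32479 / (1+0.117)^5 = 20005.19007
Total PV = 3104.00197 + 20005.19007 = 23109.19204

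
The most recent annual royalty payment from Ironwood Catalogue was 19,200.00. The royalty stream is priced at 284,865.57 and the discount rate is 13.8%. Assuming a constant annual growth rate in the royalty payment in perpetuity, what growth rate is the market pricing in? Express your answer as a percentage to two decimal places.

6.61%

P = D₀(1+g)/(r−g) ⇒ P(r−g) = D₀(1+g) ⇒ g(P+D₀) = P·r − D₀
g = (P·r − D₀)/(P + D₀) = (284,865.57×0.138 − 19,200.00) / (284,865.57 + 19,200.00) = 0.066142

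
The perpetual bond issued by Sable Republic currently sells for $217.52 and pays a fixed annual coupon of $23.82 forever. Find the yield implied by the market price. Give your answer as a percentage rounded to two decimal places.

P = C/r ⇒ r = C/P = $23.82/$217.52 = 0.109507

10.95%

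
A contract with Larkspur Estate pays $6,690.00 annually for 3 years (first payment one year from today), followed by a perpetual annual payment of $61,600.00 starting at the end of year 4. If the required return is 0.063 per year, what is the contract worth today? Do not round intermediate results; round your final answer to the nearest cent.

$831813.58

PV of 3-year annuity: $6,690.00 × [1 − (1+0.063)^−3] / 0.063 = 17783.65507
Perpetuity value at year 3: $61,600.00 / 0.063 = 977777.77778
PV of perpetuity: 977777.77778 / (1+0.063)^3 = 814029.92242
Total PV = 17783.65507 + 814029.92242 = 831813.57749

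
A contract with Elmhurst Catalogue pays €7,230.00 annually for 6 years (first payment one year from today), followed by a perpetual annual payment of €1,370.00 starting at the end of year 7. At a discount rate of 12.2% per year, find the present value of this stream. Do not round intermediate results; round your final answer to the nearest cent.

€35186.50

PV of 6-year annuity: €7,230.00 × [1 − (1+0.122)^−6] / 0.122 = 29557.85810
Perpetuity value at year 6: €1,370.00 / 0.122 = 11229.50820
PV of perpetuity: 11229.50820 / (1+0.122)^6 = 5628.64158
Total PV = 29557.85810 + 5628.64158 = 35186.49969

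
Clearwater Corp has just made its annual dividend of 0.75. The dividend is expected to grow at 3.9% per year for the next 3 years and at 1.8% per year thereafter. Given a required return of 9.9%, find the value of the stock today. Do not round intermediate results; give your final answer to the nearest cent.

D_1 = 0.77925
D_2 = 0.80964
D_3 = 0.84122
Terminal value at year 3: TV = D_3×(1+g_2)/(r−g_2) = 0.85636/0.081 = 10.57233
P_0 = D_1/(1+r)^1 + D_2/(1+r)^2 + D_3/(1+r)^3 + TV/(1+r)^3
    = 0.70905 + 0.67034 + 0.63375 + 7.96485 = 9.97799

9.98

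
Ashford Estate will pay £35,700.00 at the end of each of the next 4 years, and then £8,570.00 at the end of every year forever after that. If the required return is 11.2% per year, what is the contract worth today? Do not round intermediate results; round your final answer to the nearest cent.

PV of 4-year annuity: £35,700.00 × [1 − (1+0.112)^−4] / 0.112 = 110286.01069
Perpetuity value at year 4: £8,570.00 / 0.112 = 76517.85714
PV of perpetuity: 76517.85714 / (1+0.112)^4 = 50043.03609
Total PV = 110286.01069 + 50043.03609 = 160329.04678

£160329.05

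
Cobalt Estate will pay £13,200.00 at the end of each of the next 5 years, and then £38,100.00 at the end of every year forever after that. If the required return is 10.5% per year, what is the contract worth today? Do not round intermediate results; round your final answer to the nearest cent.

PV of 5-year annuity: £13,200.00 × [1 − (1+0.105)^−5] / 0.105 = 49405.72855
Perpetuity value at year 5: £38,100.00 / 0.105 = 362857.14286
PV of perpetuity: 362857.14286 / (1+0.105)^5 = 220254.24454
Total PV = 49405.72855 + 220254.24454 = 269659.97309

£269659.97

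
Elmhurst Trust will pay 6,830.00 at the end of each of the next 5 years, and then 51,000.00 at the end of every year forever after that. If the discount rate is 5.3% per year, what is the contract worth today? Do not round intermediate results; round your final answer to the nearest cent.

PV of 5-year annuity: 6,830.00 × [1 − (1+0.053)^−5] / 0.053 = 29326.70020
Perpetuity value at year 5: 51,000.00 / 0.053 = 962264.15094
PV of perpetuity: 962264.15094 / (1+0.053)^5 = 743280.00599
Total PV = 29326.70020 + 743280.00599 = 772606.70619

772606.71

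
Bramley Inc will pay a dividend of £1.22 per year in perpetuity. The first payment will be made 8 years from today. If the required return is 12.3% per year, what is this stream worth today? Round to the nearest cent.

£4.40

Value at end of year 7: C / r = £1.22 / 0.123 = £9.9187
Discount to today: PV = £9.9187 / (1 + 0.123)^7 = £9.9187 / 2.252466 = £4.40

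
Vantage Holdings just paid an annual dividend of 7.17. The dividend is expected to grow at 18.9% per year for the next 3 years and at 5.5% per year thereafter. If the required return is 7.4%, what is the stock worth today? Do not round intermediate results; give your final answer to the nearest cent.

566.65

D_1 = 8.52513
D_2 = 10.13638
D_3 = 12.05216
Terminal value at year 3: TV = D_3×(1+g_2)/(r−g_2) = 12.71502/0.019 = 669.21178
P_0 = D_1/(1+r)^1 + D_2/(1+r)^2 + D_3/(1+r)^3 + TV/(1+r)^3
    = 7.93774 + 8.78768 + 9.72863 + 540.19522 = 566.64927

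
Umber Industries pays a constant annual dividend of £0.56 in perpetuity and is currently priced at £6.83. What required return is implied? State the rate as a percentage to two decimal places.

8.20%

P = C/r ⇒ r = C/P = £0.56/£6.83 = 0.081991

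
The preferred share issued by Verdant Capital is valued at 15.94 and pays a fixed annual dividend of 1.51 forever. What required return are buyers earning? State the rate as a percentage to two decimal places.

9.47%

P = C/r ⇒ r = C/P = 1.51/15.94 = 0.094730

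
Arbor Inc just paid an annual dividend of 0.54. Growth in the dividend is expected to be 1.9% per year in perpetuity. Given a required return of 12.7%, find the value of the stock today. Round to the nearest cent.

5.10

D₁ = D₀ × (1 + g) = 0.54 × 1.019 = 0.5503
Growing perpetuity: P = D₁ / (r − g) = 0.5503 / (0.127 − 0.019) = 5.10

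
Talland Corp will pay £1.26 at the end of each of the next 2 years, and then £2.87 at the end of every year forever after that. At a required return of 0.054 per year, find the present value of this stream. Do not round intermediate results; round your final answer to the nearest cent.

£50.17

PV of 2-year annuity: £1.26 × [1 − (1+0.054)^−2] / 0.054 = 2.32965
Perpetuity value at year 2: £2.87 / 0.054 = 53.14815
PV of perpetuity: 53.14815 / (1+0.054)^2 = 47.84173
Total PV = 2.32965 + 47.84173 = 50.17138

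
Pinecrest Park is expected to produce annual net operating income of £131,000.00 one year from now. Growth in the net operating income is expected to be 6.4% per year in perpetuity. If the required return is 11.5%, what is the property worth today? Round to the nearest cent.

£2568627.45

Growing perpetuity: P = D₁ / (r − g) = £131,000.0000 / (0.115 − 0.064) = £2,568,627.45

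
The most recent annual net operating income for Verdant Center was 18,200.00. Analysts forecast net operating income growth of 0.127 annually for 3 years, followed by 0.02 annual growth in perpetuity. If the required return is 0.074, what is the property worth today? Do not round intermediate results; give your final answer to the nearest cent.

457393.42

D_1 = 20511.40000
D_2 = 23116.34780
D_3 = 26052.12397
Terminal value at year 3: TV = D_3×(1+g_2)/(r−g_2) = 26573.16645/0.054 = 492095.67500
P_0 = D_1/(1+r)^1 + D_2/(1+r)^2 + D_3/(1+r)^3 + TV/(1+r)^3
    = 19098.13780 + 20040.59712 + 21029.56513 + 397225.11914 = 457393.41919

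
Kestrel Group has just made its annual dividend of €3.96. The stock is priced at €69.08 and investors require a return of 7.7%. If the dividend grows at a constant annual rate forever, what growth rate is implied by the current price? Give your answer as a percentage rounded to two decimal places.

P = D₀(1+g)/(r−g) ⇒ P(r−g) = D₀(1+g) ⇒ g(P+D₀) = P·r − D₀
g = (P·r − D₀)/(P + D₀) = (€69.08×0.077 − €3.96) / (€69.08 + €3.96) = 0.018608

1.86%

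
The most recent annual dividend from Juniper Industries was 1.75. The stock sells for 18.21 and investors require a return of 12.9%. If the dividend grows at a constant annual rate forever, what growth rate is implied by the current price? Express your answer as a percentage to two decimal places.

P = D₀(1+g)/(r−g) ⇒ P(r−g) = D₀(1+g) ⇒ g(P+D₀) = P·r − D₀
g = (P·r − D₀)/(P + D₀) = (18.21×0.129 − 1.75) / (18.21 + 1.75) = 0.030015

3.00%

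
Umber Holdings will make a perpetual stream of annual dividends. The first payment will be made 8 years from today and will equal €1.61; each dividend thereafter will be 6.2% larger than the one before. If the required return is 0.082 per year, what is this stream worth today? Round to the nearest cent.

€46.37

Value at end of year 7: C₁ / (r − g) = €1.61 / (0.082 − 0.062) = €80.5000
Discount to today: PV = €80.5000 / (1 + 0.082)^7 = €80.5000 / 1.736164 = €46.37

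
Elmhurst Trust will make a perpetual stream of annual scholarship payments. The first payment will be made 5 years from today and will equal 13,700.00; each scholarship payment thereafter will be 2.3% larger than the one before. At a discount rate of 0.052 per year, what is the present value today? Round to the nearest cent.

385708.86

Value at end of year 4: C₁ / (r − g) = 13,700.00 / (0.052 − 0.023) = 472,413.7931
Discount to today: PV = 472,413.7931 / (1 + 0.052)^4 = 472,413.7931 / 1.224794 = 385,708.86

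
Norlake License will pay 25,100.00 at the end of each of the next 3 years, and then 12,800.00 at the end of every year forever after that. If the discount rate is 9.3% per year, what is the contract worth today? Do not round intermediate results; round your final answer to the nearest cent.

PV of 3-year annuity: 25,100.00 × [1 − (1+0.093)^−3] / 0.093 = 63197.32272
Perpetuity value at year 3: 12,800.00 / 0.093 = 137634.40860
PV of perpetuity: 137634.40860 / (1+0.093)^3 = 105406.29184
Total PV = 63197.32272 + 105406.29184 = 168603.61456

168603.61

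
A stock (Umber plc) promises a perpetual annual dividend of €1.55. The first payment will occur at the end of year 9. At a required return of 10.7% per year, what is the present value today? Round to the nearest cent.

Value at end of year 8: C / r = €1.55 / 0.107 = €14.4860
Discount to today: PV = €14.4860 / (1 + 0.107)^8 = €14.4860 / 2.255179 = €6.42

€6.42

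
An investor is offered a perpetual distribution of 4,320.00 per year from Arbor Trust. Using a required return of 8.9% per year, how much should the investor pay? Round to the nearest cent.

Level perpetuity: PV = C / r = 4,320.00 / 0.089 = 48,539.33

48539.33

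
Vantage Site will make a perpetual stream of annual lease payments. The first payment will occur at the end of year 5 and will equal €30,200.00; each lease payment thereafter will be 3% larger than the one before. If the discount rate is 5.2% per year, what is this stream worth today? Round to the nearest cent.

Value at end of year 4: C₁ / (r − g) = €30,200.00 / (0.052 − 0.03) = €1,372,727.2727
Discount to today: PV = €1,372,727.2727 / (1 + 0.052)^4 = €1,372,727.2727 / 1.224794 = €1,120,782.40

€1120782.40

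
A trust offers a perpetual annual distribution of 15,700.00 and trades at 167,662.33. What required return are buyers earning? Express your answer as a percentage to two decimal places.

P = C/r ⇒ r = C/P = 15,700.00/167,662.33 = 0.093641

9.36%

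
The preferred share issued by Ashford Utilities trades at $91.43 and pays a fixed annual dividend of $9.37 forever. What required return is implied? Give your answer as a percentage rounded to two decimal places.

10.25%

P = C/r ⇒ r = C/P = $9.37/$91.43 = 0.102483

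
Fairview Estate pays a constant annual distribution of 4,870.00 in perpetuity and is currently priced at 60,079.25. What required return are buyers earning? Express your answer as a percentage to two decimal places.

8.11%

P = C/r ⇒ r = C/P = 4,870.00/60,079.25 = 0.081060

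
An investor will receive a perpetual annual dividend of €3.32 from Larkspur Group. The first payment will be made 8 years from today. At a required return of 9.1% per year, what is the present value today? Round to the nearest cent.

€19.83

Value at end of year 7: C / r = €3.32 / 0.091 = €36.4835
Discount to today: PV = €36.4835 / (1 + 0.091)^7 = €36.4835 / 1.839811 = €19.83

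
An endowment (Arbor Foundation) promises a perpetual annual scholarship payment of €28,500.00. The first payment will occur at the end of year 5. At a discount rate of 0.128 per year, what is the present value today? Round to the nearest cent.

€137530.33

Value at end of year 4: C / r = €28,500.00 / 0.128 = €222,656.2500
Discount to today: PV = €222,656.2500 / (1 + 0.128)^4 = €222,656.2500 / 1.618961 = €137,530.33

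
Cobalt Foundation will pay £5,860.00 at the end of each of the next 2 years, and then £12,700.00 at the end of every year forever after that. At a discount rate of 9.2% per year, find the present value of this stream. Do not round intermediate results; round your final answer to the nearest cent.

PV of 2-year annuity: £5,860.00 × [1 − (1+0.092)^−2] / 0.092 = 10280.49484
Perpetuity value at year 2: £12,700.00 / 0.092 = 138043.47826
PV of perpetuity: 138043.47826 / (1+0.092)^2 = 115763.22494
Total PV = 10280.49484 + 115763.22494 = 126043.71978

£126043.72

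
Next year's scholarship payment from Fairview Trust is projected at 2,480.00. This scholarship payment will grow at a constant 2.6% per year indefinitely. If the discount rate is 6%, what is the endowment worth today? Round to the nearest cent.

72941.18

Growing perpetuity: P = D₁ / (r − g) = 2,480.0000 / (0.06 − 0.026) = 72,941.18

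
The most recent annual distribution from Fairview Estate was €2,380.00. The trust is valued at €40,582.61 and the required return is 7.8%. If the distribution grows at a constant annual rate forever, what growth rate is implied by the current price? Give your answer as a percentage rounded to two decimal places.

P = D₀(1+g)/(r−g) ⇒ P(r−g) = D₀(1+g) ⇒ g(P+D₀) = P·r − D₀
g = (P·r − D₀)/(P + D₀) = (€40,582.61×0.078 − €2,380.00) / (€40,582.61 + €2,380.00) = 0.018282

1.83%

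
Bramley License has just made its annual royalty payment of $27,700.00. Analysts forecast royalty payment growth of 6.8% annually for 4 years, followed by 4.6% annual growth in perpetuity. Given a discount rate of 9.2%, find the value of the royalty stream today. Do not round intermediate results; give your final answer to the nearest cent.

D_1 = 29583.60000
D_2 = 31595.28480
D_3 = 33743.76417
D_4 = 36038.34013
Terminal value at year 4: TV = D_4×(1+g_2)/(r−g_2) = 37696.10378/0.046 = 819480.51686
P_0 = D_1/(1+r)^1 + D_2/(1+r)^2 + D_3/(1+r)^3 + D_4/(1+r)^4 + TV/(1+r)^4
    = 27091.20879 + 26495.79761 + 25913.47239 + 25343.94552 + 576299.28294 = 681143.70725

$681143.71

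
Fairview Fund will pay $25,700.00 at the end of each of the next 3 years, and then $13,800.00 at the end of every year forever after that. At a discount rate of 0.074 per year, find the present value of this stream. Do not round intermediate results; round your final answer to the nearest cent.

$217489.02

PV of 3-year annuity: $25,700.00 × [1 − (1+0.074)^−3] / 0.074 = 66955.04414
Perpetuity value at year 3: $13,800.00 / 0.074 = 186486.48649
PV of perpetuity: 186486.48649 / (1+0.074)^3 = 150533.97251
Total PV = 66955.04414 + 150533.97251 = 217489.01665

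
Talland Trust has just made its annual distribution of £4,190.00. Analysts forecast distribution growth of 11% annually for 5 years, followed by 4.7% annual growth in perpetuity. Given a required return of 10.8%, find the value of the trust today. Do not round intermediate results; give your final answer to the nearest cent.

D_1 = 4650.90000
D_2 = 5162.49900
D_3 = 5730.37389
D_4 = 6360.71502
D_5 = 7060.39367
Terminal value at year 5: TV = D_5×(1+g_2)/(r−g_2) = 7392.23217/0.061 = 121184.13397
P_0 = D_1/(1+r)^1 + D_2/(1+r)^2 + D_3/(1+r)^3 + D_4/(1+r)^4 + D_5/(1+r)^5 + TV/(1+r)^5
    = 4197.56318 + 4205.14001 + 4212.73051 + 4220.33472 + 4227.95265 + 72568.30205 = 93632.02311

£93632.02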